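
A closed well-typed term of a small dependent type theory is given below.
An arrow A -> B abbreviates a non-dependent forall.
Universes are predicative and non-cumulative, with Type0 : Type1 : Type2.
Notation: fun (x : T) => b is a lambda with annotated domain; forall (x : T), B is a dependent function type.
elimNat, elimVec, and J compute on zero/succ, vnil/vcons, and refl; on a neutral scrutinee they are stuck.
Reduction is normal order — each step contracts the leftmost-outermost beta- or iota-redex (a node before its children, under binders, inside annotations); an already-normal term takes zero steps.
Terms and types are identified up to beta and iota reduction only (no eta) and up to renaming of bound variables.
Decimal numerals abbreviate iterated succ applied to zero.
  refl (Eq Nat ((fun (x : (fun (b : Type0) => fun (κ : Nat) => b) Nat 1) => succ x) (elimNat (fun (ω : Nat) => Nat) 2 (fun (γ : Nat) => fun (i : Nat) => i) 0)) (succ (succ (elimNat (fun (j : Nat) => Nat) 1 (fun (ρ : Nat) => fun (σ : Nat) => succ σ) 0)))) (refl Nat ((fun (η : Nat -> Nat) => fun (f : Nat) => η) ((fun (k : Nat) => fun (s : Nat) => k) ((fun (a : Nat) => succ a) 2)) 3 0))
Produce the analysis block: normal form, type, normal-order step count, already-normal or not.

normal form:
  refl (Eq Nat 3 3) (refl Nat 3)
the term's type:
  Eq (Eq Nat 3 3) (refl Nat 3) (refl Nat 3)
reduction steps (normal order): 8
already normal: no
first contracted redex: a beta-redex


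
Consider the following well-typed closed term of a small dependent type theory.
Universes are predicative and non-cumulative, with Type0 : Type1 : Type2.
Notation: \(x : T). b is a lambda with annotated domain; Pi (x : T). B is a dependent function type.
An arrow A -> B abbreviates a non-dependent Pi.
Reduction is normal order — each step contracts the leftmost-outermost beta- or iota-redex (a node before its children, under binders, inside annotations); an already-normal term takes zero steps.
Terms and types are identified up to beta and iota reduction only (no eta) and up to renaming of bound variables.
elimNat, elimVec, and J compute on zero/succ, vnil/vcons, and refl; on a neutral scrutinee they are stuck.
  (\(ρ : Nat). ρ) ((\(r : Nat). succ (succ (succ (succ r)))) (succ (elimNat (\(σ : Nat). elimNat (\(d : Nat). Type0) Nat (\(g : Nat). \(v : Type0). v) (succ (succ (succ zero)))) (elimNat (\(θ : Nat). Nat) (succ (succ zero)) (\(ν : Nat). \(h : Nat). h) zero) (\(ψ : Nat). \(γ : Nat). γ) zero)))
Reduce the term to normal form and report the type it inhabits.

reduced normal form:
  succ (succ (succ (succ (succ (succ (succ zero))))))
the term's type:
  Nat


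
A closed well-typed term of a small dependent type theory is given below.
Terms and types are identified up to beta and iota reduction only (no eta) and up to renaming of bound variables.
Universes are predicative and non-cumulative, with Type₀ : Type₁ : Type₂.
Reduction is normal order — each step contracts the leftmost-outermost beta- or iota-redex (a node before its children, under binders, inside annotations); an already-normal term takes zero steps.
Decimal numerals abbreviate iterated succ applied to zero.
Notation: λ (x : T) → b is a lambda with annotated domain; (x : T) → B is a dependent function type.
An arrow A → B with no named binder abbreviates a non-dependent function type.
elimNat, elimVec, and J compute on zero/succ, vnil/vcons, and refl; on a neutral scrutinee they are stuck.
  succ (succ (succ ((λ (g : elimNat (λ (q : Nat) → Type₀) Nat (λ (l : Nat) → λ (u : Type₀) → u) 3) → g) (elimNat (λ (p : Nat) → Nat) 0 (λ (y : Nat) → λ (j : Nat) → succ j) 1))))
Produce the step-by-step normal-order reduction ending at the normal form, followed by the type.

normal-order reduction:
  succ (succ (succ ((λ (g : elimNat (λ (q : Nat) → Type₀) Nat (λ (l : Nat) → λ (u : Type₀) → u) 3) → g) (elimNat (λ (p : Nat) → Nat) 0 (λ (y : Nat) → λ (j : Nat) → succ j) 1))))
  ~> succ (succ (succ (elimNat (λ (g : Nat) → Nat) 0 (λ (q : Nat) → λ (l : Nat) → succ l) 1)))
  ~> succ (succ (succ ((λ (g : Nat) → λ (q : Nat) → succ q) 0 (elimNat (λ (l : Nat) → Nat) 0 (λ (u : Nat) → λ (p : Nat) → succ p) 0))))
  ~> succ (succ (succ ((λ (g : Nat) → succ g) (elimNat (λ (q : Nat) → Nat) 0 (λ (l : Nat) → λ (u : Nat) → succ u) 0))))
  ~> succ (succ (succ (succ (elimNat (λ (g : Nat) → Nat) 0 (λ (q : Nat) → λ (l : Nat) → succ l) 0))))
  ~> 4
inferred type:
  Nat


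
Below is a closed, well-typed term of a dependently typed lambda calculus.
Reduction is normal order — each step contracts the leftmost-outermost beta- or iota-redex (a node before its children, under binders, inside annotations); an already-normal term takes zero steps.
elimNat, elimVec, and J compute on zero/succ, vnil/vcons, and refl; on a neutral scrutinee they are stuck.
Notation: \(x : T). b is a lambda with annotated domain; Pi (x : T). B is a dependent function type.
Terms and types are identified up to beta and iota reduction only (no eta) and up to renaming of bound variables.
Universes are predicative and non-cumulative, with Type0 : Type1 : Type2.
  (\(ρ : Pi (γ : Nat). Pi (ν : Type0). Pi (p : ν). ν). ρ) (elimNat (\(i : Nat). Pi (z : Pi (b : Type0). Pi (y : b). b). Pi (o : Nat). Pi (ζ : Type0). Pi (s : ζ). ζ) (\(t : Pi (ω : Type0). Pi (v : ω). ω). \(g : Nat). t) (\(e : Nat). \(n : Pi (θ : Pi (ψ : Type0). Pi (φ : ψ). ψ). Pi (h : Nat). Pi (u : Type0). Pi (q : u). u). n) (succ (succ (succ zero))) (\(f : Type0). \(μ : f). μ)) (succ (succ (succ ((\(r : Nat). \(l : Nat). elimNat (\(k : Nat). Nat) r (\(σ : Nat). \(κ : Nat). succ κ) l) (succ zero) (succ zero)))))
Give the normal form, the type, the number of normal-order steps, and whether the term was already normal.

normal form:
  \(ρ : Type0). \(γ : ρ). γ
type:
  Pi (ρ : Type0). Pi (γ : ρ). ρ
steps to reach normal form (normal order): 13
term was already normal: no
first contracted redex: a beta-redex


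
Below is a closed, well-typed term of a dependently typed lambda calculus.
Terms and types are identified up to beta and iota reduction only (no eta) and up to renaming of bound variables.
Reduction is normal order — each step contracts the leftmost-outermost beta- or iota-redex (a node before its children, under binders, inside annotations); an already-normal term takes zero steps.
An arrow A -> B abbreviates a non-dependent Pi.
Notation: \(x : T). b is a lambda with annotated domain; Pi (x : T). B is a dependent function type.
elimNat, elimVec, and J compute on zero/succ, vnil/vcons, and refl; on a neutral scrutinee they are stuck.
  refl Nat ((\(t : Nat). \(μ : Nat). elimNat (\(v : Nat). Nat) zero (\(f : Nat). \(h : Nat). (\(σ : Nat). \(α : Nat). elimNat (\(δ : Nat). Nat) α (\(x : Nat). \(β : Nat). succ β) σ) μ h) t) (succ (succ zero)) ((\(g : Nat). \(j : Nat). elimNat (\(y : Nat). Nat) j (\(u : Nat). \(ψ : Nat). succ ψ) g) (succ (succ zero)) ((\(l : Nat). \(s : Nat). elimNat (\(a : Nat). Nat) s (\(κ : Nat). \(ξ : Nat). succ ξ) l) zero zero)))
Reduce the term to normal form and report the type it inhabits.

resulting normal form:
  refl Nat (succ (succ (succ (succ zero))))
type:
  Eq Nat (succ (succ (succ (succ zero)))) (succ (succ (succ (succ zero))))
observation: reduction starts at a beta-redex, and 51 normal-order steps reach the normal form.


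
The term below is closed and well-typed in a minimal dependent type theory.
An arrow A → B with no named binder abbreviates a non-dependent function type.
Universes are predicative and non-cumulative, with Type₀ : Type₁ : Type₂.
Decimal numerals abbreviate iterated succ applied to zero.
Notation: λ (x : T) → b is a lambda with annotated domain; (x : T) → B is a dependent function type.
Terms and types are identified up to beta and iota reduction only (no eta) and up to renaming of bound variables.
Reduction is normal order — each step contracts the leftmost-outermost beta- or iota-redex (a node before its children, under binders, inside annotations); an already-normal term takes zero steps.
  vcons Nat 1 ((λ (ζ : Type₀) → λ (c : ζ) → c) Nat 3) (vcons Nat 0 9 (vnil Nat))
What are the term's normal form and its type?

normal form:
  vcons Nat 1 3 (vcons Nat 0 9 (vnil Nat))
inferred type:
  Vec Nat 2
observation: 2 normal-order steps normalize the term, beginning with a beta-redex.


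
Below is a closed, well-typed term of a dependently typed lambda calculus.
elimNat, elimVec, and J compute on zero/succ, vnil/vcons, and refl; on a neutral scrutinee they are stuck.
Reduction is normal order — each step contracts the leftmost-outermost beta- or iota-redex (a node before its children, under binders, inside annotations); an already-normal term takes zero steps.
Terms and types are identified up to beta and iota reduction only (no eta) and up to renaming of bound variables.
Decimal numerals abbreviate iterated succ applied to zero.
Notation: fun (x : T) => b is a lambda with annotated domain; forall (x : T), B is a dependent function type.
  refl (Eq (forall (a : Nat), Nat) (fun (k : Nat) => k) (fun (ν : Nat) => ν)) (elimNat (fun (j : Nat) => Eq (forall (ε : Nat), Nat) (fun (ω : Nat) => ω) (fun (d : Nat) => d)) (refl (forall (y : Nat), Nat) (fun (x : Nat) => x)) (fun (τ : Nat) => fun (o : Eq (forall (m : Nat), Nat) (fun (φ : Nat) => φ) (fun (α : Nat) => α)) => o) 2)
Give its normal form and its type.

normal form:
  refl (Eq (forall (a : Nat), Nat) (fun (k : Nat) => k) (fun (ν : Nat) => ν)) (refl (forall (j : Nat), Nat) (fun (ε : Nat) => ε))
type:
  Eq (Eq (forall (a : Nat), Nat) (fun (k : Nat) => k) (fun (ν : Nat) => ν)) (refl (forall (j : Nat), Nat) (fun (ε : Nat) => ε)) (refl (forall (ω : Nat), Nat) (fun (d : Nat) => d))


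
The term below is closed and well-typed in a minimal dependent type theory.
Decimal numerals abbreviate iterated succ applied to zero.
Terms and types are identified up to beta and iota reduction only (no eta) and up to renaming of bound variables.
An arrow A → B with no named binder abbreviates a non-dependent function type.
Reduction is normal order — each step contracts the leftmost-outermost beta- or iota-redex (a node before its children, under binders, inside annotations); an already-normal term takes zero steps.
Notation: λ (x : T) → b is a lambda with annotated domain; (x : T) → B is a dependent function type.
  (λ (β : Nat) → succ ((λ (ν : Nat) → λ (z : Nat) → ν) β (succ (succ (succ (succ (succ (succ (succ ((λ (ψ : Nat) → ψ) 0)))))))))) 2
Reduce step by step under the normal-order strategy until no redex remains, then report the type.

reduction (normal order):
  (λ (β : Nat) → succ ((λ (ν : Nat) → λ (z : Nat) → ν) β (succ (succ (succ (succ (succ (succ (succ ((λ (ψ : Nat) → ψ) 0)))))))))) 2
  ~> succ ((λ (β : Nat) → λ (ν : Nat) → β) 2 (succ (succ (succ (succ (succ (succ (succ ((λ (z : Nat) → z) 0)))))))))
  ~> succ ((λ (β : Nat) → 2) (succ (succ (succ (succ (succ (succ (succ ((λ (ν : Nat) → ν) 0)))))))))
  ~> 3
inferred type:
  Nat


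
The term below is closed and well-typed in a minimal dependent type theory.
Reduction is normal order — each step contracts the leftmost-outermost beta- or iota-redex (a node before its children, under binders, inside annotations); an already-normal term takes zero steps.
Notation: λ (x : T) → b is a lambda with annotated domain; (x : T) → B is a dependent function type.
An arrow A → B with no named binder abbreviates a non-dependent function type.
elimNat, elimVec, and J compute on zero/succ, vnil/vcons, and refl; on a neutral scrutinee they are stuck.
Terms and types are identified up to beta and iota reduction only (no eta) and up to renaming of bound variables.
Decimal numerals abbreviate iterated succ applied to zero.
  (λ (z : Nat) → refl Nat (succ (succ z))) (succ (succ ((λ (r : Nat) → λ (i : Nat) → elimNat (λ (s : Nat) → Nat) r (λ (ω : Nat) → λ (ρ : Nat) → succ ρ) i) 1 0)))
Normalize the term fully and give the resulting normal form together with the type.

normal form:
  refl Nat 5
type:
  Eq Nat 5 5


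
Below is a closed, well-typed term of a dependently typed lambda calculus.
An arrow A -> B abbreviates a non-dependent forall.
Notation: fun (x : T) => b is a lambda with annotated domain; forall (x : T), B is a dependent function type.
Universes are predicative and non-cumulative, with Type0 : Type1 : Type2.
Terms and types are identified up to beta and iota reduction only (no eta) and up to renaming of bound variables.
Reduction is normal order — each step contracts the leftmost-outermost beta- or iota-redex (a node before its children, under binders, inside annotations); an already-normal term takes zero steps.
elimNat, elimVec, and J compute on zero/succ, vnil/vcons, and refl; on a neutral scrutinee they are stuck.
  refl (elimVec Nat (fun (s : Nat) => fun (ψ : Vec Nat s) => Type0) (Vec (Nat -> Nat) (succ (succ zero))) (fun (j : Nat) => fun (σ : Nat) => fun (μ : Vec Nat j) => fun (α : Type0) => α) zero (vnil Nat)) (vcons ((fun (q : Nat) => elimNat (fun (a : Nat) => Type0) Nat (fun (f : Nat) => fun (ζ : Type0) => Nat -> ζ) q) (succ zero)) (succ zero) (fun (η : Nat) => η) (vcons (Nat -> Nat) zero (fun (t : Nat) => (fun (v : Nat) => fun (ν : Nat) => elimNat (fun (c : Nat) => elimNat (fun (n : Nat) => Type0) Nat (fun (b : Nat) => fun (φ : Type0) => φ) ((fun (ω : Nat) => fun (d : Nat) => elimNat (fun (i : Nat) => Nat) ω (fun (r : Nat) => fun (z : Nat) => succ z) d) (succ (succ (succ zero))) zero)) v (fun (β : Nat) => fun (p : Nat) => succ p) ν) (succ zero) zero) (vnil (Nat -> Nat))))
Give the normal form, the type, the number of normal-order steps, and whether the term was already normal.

reduced normal form:
  refl (Vec (Nat -> Nat) (succ (succ zero))) (vcons (Nat -> Nat) (succ zero) (fun (s : Nat) => s) (vcons (Nat -> Nat) zero (fun (ψ : Nat) => succ zero) (vnil (Nat -> Nat))))
the term's type:
  Eq (Vec (Nat -> Nat) (succ (succ zero))) (vcons (Nat -> Nat) (succ zero) (fun (s : Nat) => s) (vcons (Nat -> Nat) zero (fun (ψ : Nat) => succ zero) (vnil (Nat -> Nat)))) (vcons (Nat -> Nat) (succ zero) (fun (j : Nat) => j) (vcons (Nat -> Nat) zero (fun (σ : Nat) => succ zero) (vnil (Nat -> Nat))))
normal-order step count: 9
started in normal form: no
first contracted redex: an elimVec iota-redex


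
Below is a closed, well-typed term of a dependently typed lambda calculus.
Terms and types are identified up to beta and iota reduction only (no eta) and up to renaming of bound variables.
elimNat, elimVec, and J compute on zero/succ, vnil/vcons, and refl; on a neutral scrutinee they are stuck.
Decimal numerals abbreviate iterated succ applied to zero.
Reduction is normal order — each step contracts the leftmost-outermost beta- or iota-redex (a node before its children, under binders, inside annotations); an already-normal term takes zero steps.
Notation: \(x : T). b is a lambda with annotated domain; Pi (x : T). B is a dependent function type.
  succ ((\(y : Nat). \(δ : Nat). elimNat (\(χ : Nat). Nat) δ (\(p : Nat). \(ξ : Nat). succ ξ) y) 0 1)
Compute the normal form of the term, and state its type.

resulting normal form:
  2
the term's type:
  Nat


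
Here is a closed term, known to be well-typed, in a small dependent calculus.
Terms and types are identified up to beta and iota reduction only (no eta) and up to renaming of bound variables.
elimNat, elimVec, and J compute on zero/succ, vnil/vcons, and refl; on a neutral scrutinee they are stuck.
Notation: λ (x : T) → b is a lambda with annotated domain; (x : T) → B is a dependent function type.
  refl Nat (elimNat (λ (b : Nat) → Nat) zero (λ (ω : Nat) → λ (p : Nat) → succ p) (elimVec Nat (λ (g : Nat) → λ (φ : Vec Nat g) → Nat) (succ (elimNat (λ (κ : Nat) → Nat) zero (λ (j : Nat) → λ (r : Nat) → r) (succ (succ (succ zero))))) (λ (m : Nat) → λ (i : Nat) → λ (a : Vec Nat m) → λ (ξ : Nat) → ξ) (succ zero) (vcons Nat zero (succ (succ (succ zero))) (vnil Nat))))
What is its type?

type:
  Eq Nat (succ zero) (succ zero)


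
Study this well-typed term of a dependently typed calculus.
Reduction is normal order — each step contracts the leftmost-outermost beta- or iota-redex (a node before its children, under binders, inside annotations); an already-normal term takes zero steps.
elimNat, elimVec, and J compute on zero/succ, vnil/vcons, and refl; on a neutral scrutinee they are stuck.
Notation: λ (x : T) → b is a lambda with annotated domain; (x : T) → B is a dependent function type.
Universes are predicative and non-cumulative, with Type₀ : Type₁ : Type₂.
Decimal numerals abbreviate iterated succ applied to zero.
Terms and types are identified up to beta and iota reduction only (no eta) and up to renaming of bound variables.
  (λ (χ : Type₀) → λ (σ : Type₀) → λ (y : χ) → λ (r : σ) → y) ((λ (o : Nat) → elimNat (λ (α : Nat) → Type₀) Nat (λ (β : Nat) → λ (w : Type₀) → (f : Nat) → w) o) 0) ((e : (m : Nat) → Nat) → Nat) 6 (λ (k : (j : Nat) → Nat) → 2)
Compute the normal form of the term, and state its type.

normal form:
  6
inferred type:
  Nat
observation: the leftmost-outermost redex is a beta-redex, and normalization takes 4 steps.


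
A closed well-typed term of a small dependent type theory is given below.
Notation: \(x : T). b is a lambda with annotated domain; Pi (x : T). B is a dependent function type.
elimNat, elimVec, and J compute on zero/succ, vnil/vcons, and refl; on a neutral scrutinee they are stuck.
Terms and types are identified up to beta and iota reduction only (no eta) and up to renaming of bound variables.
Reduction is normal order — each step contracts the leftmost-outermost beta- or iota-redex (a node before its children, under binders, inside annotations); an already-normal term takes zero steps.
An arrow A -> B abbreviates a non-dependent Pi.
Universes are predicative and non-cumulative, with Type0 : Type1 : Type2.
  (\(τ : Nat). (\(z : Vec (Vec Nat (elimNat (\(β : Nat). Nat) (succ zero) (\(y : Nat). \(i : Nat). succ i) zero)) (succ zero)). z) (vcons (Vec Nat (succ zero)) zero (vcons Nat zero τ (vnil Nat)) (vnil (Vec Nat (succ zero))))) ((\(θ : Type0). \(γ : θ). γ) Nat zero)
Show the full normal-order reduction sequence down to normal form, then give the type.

reduction (normal order):
  (\(τ : Nat). (\(z : Vec (Vec Nat (elimNat (\(β : Nat). Nat) (succ zero) (\(y : Nat). \(i : Nat). succ i) zero)) (succ zero)). z) (vcons (Vec Nat (succ zero)) zero (vcons Nat zero τ (vnil Nat)) (vnil (Vec Nat (succ zero))))) ((\(θ : Type0). \(γ : θ). γ) Nat zero)
  ~> (\(τ : Vec (Vec Nat (elimNat (\(z : Nat). Nat) (succ zero) (\(β : Nat). \(y : Nat). succ y) zero)) (succ zero)). τ) (vcons (Vec Nat (succ zero)) zero (vcons Nat zero ((\(i : Type0). \(θ : i). θ) Nat zero) (vnil Nat)) (vnil (Vec Nat (succ zero))))
  ~> vcons (Vec Nat (succ zero)) zero (vcons Nat zero ((\(τ : Type0). \(z : τ). z) Nat zero) (vnil Nat)) (vnil (Vec Nat (succ zero)))
  ~> vcons (Vec Nat (succ zero)) zero (vcons Nat zero ((\(τ : Nat). τ) zero) (vnil Nat)) (vnil (Vec Nat (succ zero)))
  ~> vcons (Vec Nat (succ zero)) zero (vcons Nat zero zero (vnil Nat)) (vnil (Vec Nat (succ zero)))
type:
  Vec (Vec Nat (succ zero)) (succ zero)


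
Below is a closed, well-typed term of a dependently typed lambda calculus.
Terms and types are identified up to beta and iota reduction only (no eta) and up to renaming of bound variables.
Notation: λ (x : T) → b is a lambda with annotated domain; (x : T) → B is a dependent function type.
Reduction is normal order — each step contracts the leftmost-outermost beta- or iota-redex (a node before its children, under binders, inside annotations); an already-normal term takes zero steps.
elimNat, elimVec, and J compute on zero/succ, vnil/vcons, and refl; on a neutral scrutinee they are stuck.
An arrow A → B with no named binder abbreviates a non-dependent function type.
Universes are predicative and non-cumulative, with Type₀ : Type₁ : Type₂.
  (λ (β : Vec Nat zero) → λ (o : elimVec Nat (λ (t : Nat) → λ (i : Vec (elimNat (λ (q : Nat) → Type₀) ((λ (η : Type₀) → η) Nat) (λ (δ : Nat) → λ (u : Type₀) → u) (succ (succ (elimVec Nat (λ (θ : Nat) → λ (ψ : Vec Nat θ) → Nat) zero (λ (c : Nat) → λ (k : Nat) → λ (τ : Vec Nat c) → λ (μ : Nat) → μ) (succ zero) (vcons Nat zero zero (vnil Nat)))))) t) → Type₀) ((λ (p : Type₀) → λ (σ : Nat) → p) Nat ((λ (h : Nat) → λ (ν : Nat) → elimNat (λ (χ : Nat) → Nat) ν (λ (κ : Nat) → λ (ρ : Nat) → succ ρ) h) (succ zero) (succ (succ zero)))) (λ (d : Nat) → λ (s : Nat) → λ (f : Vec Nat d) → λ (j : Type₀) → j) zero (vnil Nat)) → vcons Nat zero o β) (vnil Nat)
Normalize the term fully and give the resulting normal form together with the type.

resulting normal form:
  λ (β : Nat) → vcons Nat zero β (vnil Nat)
type:
  Nat → Vec Nat (succ zero)
observation: the first redex contracted is a beta-redex; the normal form is reached in 4 normal-order steps.


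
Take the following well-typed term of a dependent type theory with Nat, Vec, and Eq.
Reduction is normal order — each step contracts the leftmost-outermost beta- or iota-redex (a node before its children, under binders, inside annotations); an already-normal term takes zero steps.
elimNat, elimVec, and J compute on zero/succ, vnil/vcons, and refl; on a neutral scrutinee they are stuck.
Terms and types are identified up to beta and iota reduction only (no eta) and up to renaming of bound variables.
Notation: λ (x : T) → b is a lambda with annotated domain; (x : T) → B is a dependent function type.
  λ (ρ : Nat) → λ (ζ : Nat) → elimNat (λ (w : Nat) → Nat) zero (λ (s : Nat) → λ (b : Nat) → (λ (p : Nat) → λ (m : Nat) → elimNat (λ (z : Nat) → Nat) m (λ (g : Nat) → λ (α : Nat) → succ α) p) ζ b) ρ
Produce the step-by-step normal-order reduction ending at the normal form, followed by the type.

reduction (normal order):
  λ (ρ : Nat) → λ (ζ : Nat) → elimNat (λ (w : Nat) → Nat) zero (λ (s : Nat) → λ (b : Nat) → (λ (p : Nat) → λ (m : Nat) → elimNat (λ (z : Nat) → Nat) m (λ (g : Nat) → λ (α : Nat) → succ α) p) ζ b) ρ
  ~> λ (ρ : Nat) → λ (ζ : Nat) → elimNat (λ (w : Nat) → Nat) zero (λ (s : Nat) → λ (b : Nat) → (λ (p : Nat) → elimNat (λ (m : Nat) → Nat) p (λ (z : Nat) → λ (g : Nat) → succ g) ζ) b) ρ
  ~> λ (ρ : Nat) → λ (ζ : Nat) → elimNat (λ (w : Nat) → Nat) zero (λ (s : Nat) → λ (b : Nat) → elimNat (λ (p : Nat) → Nat) b (λ (m : Nat) → λ (z : Nat) → succ z) ζ) ρ
type:
  (ρ : Nat) → (ζ : Nat) → Nat


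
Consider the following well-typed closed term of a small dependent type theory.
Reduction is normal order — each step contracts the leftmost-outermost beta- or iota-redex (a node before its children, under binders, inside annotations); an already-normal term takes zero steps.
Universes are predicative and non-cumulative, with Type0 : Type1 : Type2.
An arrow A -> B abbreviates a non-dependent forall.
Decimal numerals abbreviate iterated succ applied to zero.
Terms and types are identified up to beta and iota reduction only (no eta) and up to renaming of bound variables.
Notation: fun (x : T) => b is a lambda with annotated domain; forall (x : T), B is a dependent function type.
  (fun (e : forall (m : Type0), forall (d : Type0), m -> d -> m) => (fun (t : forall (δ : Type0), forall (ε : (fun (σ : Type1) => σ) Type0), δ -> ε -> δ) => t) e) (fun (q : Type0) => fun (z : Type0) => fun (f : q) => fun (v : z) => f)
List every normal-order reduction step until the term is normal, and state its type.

reduction (normal order):
  (fun (e : forall (m : Type0), forall (d : Type0), m -> d -> m) => (fun (t : forall (δ : Type0), forall (ε : (fun (σ : Type1) => σ) Type0), δ -> ε -> δ) => t) e) (fun (q : Type0) => fun (z : Type0) => fun (f : q) => fun (v : z) => f)
  ~> (fun (e : forall (m : Type0), forall (d : (fun (t : Type1) => t) Type0), m -> d -> m) => e) (fun (δ : Type0) => fun (ε : Type0) => fun (σ : δ) => fun (q : ε) => σ)
  ~> fun (e : Type0) => fun (m : Type0) => fun (d : e) => fun (t : m) => d
the term's type:
  forall (e : Type0), forall (m : Type0), e -> m -> e


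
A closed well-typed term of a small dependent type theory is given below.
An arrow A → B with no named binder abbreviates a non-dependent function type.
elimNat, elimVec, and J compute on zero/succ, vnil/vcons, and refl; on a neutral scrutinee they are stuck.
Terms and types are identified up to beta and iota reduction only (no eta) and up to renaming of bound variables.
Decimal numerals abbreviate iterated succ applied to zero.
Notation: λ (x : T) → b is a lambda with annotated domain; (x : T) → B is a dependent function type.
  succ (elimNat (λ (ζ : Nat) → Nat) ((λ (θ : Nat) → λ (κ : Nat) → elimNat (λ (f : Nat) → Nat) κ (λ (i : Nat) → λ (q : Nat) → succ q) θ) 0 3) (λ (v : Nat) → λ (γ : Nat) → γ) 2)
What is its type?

the term's type:
  Nat


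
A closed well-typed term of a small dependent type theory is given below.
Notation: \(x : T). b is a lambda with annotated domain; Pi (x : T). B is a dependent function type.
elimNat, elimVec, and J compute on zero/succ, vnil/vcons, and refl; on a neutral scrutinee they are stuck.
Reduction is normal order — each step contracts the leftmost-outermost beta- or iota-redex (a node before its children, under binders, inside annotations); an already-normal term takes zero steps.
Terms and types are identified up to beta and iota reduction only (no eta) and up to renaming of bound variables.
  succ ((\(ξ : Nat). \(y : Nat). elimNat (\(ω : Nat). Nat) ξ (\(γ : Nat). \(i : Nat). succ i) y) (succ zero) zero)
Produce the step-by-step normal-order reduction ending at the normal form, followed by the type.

reduction (normal order):
  succ ((\(ξ : Nat). \(y : Nat). elimNat (\(ω : Nat). Nat) ξ (\(γ : Nat). \(i : Nat). succ i) y) (succ zero) zero)
  ~> succ ((\(ξ : Nat). elimNat (\(y : Nat). Nat) (succ zero) (\(ω : Nat). \(γ : Nat). succ γ) ξ) zero)
  ~> succ (elimNat (\(ξ : Nat). Nat) (succ zero) (\(y : Nat). \(ω : Nat). succ ω) zero)
  ~> succ (succ zero)
type:
  Nat


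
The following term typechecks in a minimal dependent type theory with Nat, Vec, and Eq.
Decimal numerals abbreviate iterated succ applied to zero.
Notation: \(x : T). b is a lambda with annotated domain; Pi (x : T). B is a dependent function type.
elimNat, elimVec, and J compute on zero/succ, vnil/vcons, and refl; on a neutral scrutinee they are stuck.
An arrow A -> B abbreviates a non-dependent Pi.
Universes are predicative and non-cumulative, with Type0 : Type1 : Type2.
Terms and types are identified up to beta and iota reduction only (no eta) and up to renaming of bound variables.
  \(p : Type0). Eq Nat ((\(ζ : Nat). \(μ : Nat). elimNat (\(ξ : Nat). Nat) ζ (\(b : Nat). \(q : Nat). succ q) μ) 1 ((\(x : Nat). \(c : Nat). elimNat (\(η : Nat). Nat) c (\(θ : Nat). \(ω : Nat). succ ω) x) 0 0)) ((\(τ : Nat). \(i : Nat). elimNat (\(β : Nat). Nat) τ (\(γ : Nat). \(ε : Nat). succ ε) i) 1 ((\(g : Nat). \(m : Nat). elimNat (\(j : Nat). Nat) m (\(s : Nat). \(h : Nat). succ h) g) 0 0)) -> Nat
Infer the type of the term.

type:
  Type0 -> Type0


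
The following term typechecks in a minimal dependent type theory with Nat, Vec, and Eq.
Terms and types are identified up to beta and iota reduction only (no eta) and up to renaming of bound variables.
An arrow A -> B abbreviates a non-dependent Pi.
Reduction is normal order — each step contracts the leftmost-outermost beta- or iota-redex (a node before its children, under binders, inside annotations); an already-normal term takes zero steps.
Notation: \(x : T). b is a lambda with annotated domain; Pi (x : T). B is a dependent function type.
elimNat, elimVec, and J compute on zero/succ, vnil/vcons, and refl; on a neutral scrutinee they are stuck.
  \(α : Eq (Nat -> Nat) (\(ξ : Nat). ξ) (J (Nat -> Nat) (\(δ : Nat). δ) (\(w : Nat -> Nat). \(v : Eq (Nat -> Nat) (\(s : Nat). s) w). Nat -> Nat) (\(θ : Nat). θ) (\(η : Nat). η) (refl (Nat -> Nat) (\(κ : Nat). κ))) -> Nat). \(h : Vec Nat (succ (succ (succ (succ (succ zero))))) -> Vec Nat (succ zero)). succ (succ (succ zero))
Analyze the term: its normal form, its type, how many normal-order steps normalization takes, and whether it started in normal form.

normal form:
  \(α : Eq (Nat -> Nat) (\(ξ : Nat). ξ) (\(δ : Nat). δ) -> Nat). \(w : Vec Nat (succ (succ (succ (succ (succ zero))))) -> Vec Nat (succ zero)). succ (succ (succ zero))
inferred type:
  (Eq (Nat -> Nat) (\(α : Nat). α) (\(ξ : Nat). ξ) -> Nat) -> (Vec Nat (succ (succ (succ (succ (succ zero))))) -> Vec Nat (succ zero)) -> Nat
steps to reach normal form (normal order): 1
started in normal form: no
first redex: a J iota-redex


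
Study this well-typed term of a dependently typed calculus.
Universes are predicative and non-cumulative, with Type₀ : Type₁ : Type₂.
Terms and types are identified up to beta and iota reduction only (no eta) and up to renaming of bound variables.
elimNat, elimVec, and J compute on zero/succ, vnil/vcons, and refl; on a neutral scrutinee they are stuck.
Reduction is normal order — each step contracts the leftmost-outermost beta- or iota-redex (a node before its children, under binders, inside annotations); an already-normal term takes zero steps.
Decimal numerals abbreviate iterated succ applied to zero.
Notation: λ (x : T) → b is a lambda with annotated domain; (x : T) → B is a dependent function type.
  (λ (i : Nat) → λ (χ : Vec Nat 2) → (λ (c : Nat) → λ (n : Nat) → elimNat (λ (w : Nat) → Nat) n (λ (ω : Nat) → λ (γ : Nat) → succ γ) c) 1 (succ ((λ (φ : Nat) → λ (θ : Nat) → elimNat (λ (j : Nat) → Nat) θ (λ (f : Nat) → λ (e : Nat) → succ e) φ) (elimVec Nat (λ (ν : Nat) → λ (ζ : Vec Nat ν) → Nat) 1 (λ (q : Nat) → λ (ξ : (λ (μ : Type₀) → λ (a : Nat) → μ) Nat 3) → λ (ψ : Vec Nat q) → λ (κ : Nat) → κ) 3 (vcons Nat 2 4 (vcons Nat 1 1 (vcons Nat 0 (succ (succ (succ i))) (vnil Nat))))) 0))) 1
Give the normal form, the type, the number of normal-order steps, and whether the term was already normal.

normal form:
  λ (i : Vec Nat 2) → 3
type:
  (i : Vec Nat 2) → Nat
reduction steps (normal order): 29
term was already normal: no
first redex: a beta-redex


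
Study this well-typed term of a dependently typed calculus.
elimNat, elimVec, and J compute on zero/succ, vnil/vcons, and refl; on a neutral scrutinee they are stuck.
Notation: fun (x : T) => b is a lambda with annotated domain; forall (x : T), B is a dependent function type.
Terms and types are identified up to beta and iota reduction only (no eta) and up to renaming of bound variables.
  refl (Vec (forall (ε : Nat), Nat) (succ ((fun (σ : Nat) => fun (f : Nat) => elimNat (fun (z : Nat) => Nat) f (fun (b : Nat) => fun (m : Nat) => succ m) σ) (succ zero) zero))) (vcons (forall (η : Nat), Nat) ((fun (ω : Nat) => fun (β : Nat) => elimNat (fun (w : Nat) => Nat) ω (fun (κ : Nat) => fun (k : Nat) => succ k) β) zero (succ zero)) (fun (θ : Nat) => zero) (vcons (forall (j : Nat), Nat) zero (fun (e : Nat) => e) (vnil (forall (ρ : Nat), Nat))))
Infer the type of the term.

inferred type:
  Eq (Vec (forall (ε : Nat), Nat) (succ (succ zero))) (vcons (forall (σ : Nat), Nat) (succ zero) (fun (f : Nat) => zero) (vcons (forall (z : Nat), Nat) zero (fun (b : Nat) => b) (vnil (forall (m : Nat), Nat)))) (vcons (forall (η : Nat), Nat) (succ zero) (fun (ω : Nat) => zero) (vcons (forall (β : Nat), Nat) zero (fun (w : Nat) => w) (vnil (forall (κ : Nat), Nat))))


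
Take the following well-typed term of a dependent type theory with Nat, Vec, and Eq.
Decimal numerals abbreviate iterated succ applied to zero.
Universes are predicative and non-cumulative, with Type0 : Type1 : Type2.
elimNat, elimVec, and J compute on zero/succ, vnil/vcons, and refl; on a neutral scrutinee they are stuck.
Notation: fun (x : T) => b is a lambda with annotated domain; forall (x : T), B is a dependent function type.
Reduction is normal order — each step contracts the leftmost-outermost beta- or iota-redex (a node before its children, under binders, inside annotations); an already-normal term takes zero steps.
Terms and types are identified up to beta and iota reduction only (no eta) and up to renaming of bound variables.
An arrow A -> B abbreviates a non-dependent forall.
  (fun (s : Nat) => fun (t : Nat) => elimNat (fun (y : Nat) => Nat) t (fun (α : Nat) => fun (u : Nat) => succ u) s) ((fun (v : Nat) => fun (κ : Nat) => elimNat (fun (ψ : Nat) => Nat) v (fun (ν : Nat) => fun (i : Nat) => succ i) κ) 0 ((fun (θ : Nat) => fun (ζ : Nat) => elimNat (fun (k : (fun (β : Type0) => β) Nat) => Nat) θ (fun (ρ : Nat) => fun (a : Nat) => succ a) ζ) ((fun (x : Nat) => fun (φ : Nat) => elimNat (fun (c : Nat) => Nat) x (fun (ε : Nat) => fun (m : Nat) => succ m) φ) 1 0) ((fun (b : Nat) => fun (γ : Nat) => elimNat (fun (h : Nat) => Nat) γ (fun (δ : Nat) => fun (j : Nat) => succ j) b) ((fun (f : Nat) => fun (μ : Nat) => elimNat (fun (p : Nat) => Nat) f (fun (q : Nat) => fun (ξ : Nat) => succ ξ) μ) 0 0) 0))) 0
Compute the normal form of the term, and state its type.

reduced normal form:
  1
inferred type:
  Nat
observation: 25 normal-order steps normalize the term, beginning with a beta-redex.


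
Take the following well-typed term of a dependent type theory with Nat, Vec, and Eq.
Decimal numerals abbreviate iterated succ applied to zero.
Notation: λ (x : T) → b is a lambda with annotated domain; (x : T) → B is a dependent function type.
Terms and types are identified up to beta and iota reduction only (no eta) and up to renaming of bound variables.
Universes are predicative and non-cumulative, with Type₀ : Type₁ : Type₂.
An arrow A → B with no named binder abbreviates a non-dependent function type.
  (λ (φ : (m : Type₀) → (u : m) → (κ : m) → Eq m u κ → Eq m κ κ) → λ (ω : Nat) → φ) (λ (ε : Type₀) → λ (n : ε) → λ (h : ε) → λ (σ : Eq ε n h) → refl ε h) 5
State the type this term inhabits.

inferred type:
  (φ : Type₀) → (m : φ) → (u : φ) → Eq φ m u → Eq φ u u


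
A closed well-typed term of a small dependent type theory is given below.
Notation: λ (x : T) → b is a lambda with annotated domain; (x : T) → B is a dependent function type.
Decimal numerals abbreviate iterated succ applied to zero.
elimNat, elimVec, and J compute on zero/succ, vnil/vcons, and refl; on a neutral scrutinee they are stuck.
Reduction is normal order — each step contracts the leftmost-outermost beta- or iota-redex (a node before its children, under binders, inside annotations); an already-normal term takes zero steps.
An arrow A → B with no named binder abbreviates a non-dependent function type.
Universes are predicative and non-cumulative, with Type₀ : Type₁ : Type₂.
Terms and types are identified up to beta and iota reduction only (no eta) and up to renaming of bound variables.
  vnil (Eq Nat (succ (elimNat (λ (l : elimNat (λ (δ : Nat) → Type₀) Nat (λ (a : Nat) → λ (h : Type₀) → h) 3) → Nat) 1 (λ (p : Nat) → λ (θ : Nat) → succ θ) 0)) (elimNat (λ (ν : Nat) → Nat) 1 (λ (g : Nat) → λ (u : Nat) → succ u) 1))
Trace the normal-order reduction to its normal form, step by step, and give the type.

normal-order reduction:
  vnil (Eq Nat (succ (elimNat (λ (l : elimNat (λ (δ : Nat) → Type₀) Nat (λ (a : Nat) → λ (h : Type₀) → h) 3) → Nat) 1 (λ (p : Nat) → λ (θ : Nat) → succ θ) 0)) (elimNat (λ (ν : Nat) → Nat) 1 (λ (g : Nat) → λ (u : Nat) → succ u) 1))
  ~> vnil (Eq Nat 2 (elimNat (λ (l : Nat) → Nat) 1 (λ (δ : Nat) → λ (a : Nat) → succ a) 1))
  ~> vnil (Eq Nat 2 ((λ (l : Nat) → λ (δ : Nat) → succ δ) 0 (elimNat (λ (a : Nat) → Nat) 1 (λ (h : Nat) → λ (p : Nat) → succ p) 0)))
  ~> vnil (Eq Nat 2 ((λ (l : Nat) → succ l) (elimNat (λ (δ : Nat) → Nat) 1 (λ (a : Nat) → λ (h : Nat) → succ h) 0)))
  ~> vnil (Eq Nat 2 (succ (elimNat (λ (l : Nat) → Nat) 1 (λ (δ : Nat) → λ (a : Nat) → succ a) 0)))
  ~> vnil (Eq Nat 2 2)
inferred type:
  Vec (Eq Nat 2 2) 0


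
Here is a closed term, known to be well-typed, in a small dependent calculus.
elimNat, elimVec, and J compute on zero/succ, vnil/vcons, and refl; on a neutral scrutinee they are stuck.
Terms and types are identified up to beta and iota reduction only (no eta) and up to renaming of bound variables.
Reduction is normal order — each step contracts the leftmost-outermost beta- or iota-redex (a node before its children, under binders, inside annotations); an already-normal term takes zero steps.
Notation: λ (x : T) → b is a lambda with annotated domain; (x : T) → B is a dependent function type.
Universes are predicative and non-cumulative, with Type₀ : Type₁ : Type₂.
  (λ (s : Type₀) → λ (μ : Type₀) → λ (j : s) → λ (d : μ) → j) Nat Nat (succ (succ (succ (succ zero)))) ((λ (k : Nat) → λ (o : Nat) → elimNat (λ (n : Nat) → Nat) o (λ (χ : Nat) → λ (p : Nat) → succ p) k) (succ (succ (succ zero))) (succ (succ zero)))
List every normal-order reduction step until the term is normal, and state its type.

reduction (normal order):
  (λ (s : Type₀) → λ (μ : Type₀) → λ (j : s) → λ (d : μ) → j) Nat Nat (succ (succ (succ (succ zero)))) ((λ (k : Nat) → λ (o : Nat) → elimNat (λ (n : Nat) → Nat) o (λ (χ : Nat) → λ (p : Nat) → succ p) k) (succ (succ (succ zero))) (succ (succ zero)))
  ~> (λ (s : Type₀) → λ (μ : Nat) → λ (j : s) → μ) Nat (succ (succ (succ (succ zero)))) ((λ (d : Nat) → λ (k : Nat) → elimNat (λ (o : Nat) → Nat) k (λ (n : Nat) → λ (χ : Nat) → succ χ) d) (succ (succ (succ zero))) (succ (succ zero)))
  ~> (λ (s : Nat) → λ (μ : Nat) → s) (succ (succ (succ (succ zero)))) ((λ (j : Nat) → λ (d : Nat) → elimNat (λ (k : Nat) → Nat) d (λ (o : Nat) → λ (n : Nat) → succ n) j) (succ (succ (succ zero))) (succ (succ zero)))
  ~> (λ (s : Nat) → succ (succ (succ (succ zero)))) ((λ (μ : Nat) → λ (j : Nat) → elimNat (λ (d : Nat) → Nat) j (λ (k : Nat) → λ (o : Nat) → succ o) μ) (succ (succ (succ zero))) (succ (succ zero)))
  ~> succ (succ (succ (succ zero)))
inferred type:
  Nat


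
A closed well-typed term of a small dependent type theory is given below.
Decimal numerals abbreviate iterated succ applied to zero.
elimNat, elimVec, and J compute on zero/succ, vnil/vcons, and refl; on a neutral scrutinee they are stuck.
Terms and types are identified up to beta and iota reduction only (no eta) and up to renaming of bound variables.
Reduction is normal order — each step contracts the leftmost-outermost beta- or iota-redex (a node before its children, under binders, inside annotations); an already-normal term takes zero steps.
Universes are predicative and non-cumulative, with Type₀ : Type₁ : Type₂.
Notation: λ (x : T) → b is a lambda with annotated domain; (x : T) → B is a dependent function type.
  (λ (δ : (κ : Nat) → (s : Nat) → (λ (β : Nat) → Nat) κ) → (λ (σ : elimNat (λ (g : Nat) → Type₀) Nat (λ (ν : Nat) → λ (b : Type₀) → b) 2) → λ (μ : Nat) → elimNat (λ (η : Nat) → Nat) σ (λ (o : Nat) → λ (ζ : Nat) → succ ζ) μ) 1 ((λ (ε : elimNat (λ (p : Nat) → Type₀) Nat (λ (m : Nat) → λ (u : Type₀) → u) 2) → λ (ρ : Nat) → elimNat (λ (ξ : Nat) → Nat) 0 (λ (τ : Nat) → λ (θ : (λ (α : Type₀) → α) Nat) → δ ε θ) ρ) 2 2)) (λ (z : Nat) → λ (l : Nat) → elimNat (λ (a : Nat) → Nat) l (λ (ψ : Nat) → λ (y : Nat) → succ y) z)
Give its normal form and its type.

reduced normal form:
  5
the term's type:
  Nat
observation: contracting a beta-redex first, the term normalizes in 43 steps.


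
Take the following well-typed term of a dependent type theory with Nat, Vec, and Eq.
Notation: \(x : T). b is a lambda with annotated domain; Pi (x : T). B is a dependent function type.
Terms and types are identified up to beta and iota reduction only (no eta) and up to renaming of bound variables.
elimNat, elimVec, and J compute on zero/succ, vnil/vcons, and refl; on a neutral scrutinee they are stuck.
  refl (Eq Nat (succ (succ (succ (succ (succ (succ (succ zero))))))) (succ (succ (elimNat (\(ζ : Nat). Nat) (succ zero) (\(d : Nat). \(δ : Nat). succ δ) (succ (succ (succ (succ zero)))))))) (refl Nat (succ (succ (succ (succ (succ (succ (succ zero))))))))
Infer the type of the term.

inferred type:
  Eq (Eq Nat (succ (succ (succ (succ (succ (succ (succ zero))))))) (succ (succ (succ (succ (succ (succ (succ zero)))))))) (refl Nat (succ (succ (succ (succ (succ (succ (succ zero)))))))) (refl Nat (succ (succ (succ (succ (succ (succ (succ zero))))))))
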